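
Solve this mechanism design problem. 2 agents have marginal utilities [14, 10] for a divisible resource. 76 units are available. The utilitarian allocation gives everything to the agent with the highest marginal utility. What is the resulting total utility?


Step 1: The marginal utilities are [14, 10]
Step 2: The highest marginal utility is 14
Step 3: All 76 units go to that agent
Step 4: Total utility = 14 * 76 = 1064

1064


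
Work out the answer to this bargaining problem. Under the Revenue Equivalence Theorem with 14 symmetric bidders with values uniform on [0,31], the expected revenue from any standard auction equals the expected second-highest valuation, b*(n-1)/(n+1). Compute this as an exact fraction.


Step 1: By Revenue Equivalence, expected revenue = b*(n-1)/(n+1)
Step 2: Substituting n = 14, b = 31
Step 3: Revenue = 31*(14-1)/(14+1) = 31*13/15
Step 4: Revenue = 403/15

403/15


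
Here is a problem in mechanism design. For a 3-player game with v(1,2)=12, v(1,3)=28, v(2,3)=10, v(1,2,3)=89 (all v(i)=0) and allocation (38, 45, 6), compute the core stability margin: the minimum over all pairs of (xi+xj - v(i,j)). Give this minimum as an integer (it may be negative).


Step 1: Slack for coalition (1,2): x1+x2 - v12 = 83 - 12 = 71
Step 2: Slack for coalition (1,3): x1+x3 - v13 = 44 - 28 = 16
Step 3: Slack for coalition (2,3): x2+x3 - v23 = 51 - 10 = 41
Step 4: Minimum slack = min(71, 16, 41) = 16, attained by (1,3); no pair can gain by deviating, so the allocation is in the core

16


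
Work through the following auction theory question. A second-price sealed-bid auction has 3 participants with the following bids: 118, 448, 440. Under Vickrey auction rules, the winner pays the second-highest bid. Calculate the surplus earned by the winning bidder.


Step 1: Sort bids in descending order: 448, 440, 118
Step 2: The winning bid is the highest: 448
Step 3: The payment equals the second-highest bid: 440
Step 4: Surplus = winner's bid - payment = 448 - 440 = 8

8


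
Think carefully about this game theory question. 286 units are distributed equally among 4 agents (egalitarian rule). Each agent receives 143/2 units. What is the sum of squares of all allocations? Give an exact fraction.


Step 1: Each agent's share = 286/4 = 143/2
Step 2: Square of each share = (143/2)^2 = 20449/4
Step 3: Sum of squares = 4 * 20449/4 = 20449

20449


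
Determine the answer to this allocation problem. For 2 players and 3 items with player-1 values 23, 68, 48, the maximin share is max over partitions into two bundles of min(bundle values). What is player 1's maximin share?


Step 1: Item values = 23, 68, 48
Step 2: Enumerate all 2-bundle partitions and take the smaller bundle:
  Partition 1: {23} vs {68,48} -> bundles 23, 116; min = 23
  Partition 2: {68} vs {23,48} -> bundles 68, 71; min = 68
  Partition 3: {48} vs {23,68} -> bundles 48, 91; min = 48
Step 3: MMS = max(23, 68, 48) = 68

68


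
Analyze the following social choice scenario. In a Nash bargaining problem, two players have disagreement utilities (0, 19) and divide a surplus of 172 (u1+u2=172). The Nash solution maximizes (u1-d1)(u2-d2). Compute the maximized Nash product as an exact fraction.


Step 1: The Nash solution splits surplus symmetrically above the disagreement point
Step 2: u1 = (total + d1 - d2)/2 = (172 + 0 - 19)/2 = 153/2
Step 3: u2 = (total - d1 + d2)/2 = (172 - 0 + 19)/2 = 191/2
Step 4: Nash product = (153/2 - 0) * (191/2 - 19)
Step 5: = 153/2 * 153/2 = 23409/4

23409/4


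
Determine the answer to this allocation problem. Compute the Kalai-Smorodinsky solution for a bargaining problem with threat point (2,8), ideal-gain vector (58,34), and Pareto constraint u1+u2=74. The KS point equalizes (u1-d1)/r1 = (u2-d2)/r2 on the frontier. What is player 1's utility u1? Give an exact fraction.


Step 1: At the KS point, (u1-d1)/r1 = (u2-d2)/r2 = t and u1+u2 = 74
Step 2: u1 = d1 + r1*t and u2 = d2 + r2*t, so (d1 + r1*t) + (d2 + r2*t) = 74
Step 3: t = (74 - 2 - 8)/(58 + 34) = 64/92 = 16/23
Step 4: u1 = d1 + r1*t = 2 + 58 * 16/23 = 974/23
Step 5: (Check: u2 = d2 + r2*t = 728/23; u1+u2 = 974/23 + 728/23 = 74, on the frontier.)

974/23


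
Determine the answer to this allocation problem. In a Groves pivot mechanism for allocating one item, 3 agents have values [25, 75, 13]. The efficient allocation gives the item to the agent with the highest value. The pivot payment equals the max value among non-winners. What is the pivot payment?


Step 1: The efficient winner is agent 1 with value 75
Step 2: Other agents' values: [25, 13]
Step 3: Pivot payment = max(others) = 25
Step 4: The winner pays 25

25


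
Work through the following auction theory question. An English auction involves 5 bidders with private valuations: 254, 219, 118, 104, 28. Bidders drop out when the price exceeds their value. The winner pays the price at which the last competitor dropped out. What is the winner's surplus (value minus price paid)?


Step 1: Identify the highest value: 254
Step 2: Identify the second-highest value: 219
Step 3: The final price = second-highest value = 219
Step 4: Surplus = 254 - 219 = 35

35


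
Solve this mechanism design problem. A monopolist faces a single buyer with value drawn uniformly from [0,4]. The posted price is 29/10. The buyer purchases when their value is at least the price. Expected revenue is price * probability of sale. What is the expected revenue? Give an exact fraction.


Step 1: Posted price r = 29/10, value support [0,4]
Step 2: P(v >= r) = (4 - 29/10)/4 = 11/40
Step 3: Expected revenue = r * P(v >= r) = 29/10 * 11/40
Step 4: Revenue = 319/400

319/400


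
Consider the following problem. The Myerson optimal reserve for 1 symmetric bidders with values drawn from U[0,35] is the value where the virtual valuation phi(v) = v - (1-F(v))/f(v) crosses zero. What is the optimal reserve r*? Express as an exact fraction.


Step 1: For U[0,35], F(v) = v/35 and f(v) = 1/35
Step 2: phi(v) = v - (1 - v/35)/(1/35) = v - (35 - v) = 2v - 35
Step 3: Set phi(r*) = 0: 2r* - 35 = 0
Step 4: r* = 35/2 (the number of bidders n = 1 does not enter)

35/2


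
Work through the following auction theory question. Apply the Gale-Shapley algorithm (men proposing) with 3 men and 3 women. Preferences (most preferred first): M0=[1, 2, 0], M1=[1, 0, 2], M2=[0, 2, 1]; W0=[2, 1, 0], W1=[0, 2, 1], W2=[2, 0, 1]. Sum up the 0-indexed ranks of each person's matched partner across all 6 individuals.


Step 1: Run Gale-Shapley (men propose, women hold best offer):
  M0 proposes to W1; she accepts
  M1 proposes to W1; rejected
  M1 proposes to W0; she accepts
  M2 proposes to W0; she switches from M1
  M1 proposes to W2; she accepts
Step 2: Final matching: W0-M2, W1-M0, W2-M1
Step 3: 0-indexed ranks (man's rank of his match, then woman's): 0 + 0 + 0 + 0 + 2 + 2
Step 4: Total rank sum = 4

4


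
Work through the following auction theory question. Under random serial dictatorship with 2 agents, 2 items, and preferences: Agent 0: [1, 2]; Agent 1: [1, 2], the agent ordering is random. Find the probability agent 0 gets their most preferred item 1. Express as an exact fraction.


Step 1: Agent 0 wants item 1
Step 2: There are 2 possible orderings of agents
Step 3: In 1 orderings, agent 0 gets item 1
Step 4: Probability = 1/2

1/2


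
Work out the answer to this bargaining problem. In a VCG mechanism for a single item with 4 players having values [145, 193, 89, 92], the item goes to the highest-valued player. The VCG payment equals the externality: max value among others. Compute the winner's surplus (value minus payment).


Step 1: The winner is the agent with the highest value: agent 1 with value 193
Step 2: Values of other agents: [145, 89, 92]
Step 3: VCG payment = max of others' values = 145
Step 4: Surplus = 193 - 145 = 48

48


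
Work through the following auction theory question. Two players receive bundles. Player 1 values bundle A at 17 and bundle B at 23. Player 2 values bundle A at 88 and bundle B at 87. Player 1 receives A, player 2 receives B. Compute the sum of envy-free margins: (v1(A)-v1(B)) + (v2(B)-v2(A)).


Step 1: Player 1's margin = v1(A) - v1(B) = 17 - 23 = -6
Step 2: Player 2's margin = v2(B) - v2(A) = 87 - 88 = -1
Step 3: Total margin = -6 + -1 = -7

-7


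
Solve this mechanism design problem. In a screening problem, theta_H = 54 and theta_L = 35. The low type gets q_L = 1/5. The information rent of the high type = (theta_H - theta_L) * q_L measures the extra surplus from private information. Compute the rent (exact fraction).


Step 1: theta_H - theta_L = 54 - 35 = 19
Step 2: Information rent = (theta_H - theta_L) * q_L
Step 3: = 19 * 1/5
Step 4: = 19/5

19/5


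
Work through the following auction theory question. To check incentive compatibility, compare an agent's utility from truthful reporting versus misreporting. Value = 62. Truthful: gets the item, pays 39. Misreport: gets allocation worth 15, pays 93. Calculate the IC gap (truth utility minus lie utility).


Step 1: U(truth) = value - payment = 62 - 39 = 23
Step 2: U(lie) = allocation - payment = 15 - 93 = -78
Step 3: IC gap = 23 - (-78) = 101

101


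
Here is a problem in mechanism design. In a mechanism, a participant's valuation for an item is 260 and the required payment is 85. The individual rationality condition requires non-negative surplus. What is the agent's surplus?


Step 1: Surplus = value - payment = 260 - 85 = 175
Step 2: IR is satisfied (surplus >= 0)

175


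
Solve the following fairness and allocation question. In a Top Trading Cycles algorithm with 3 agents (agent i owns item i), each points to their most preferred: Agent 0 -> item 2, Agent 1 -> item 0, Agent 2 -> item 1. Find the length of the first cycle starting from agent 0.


Step 1: Trace the pointer graph from agent 0: 0 -> 2 -> 1 -> 0
Step 2: A cycle is detected when we revisit agent 0
Step 3: The cycle is: 0 -> 2 -> 1 -> 0
Step 4: Cycle length = 3

3


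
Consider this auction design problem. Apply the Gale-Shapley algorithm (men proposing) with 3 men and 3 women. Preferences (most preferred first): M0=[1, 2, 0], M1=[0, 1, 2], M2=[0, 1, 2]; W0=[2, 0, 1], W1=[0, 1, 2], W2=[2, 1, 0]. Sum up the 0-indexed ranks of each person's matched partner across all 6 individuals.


Step 1: Run Gale-Shapley (men propose, women hold best offer):
  M0 proposes to W1; she accepts
  M1 proposes to W0; she accepts
  M2 proposes to W0; she switches from M1
  M1 proposes to W1; rejected
  M1 proposes to W2; she accepts
Step 2: Final matching: W0-M2, W1-M0, W2-M1
Step 3: 0-indexed ranks (man's rank of his match, then woman's): 0 + 0 + 0 + 0 + 2 + 1
Step 4: Total rank sum = 3

3


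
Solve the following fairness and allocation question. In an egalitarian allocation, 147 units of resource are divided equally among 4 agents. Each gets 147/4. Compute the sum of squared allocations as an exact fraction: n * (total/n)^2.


Step 1: Each agent's share = 147/4
Step 2: Square of each share = (147/4)^2 = 21609/16
Step 3: Sum of squares = 4 * 21609/16 = 21609/4

21609/4


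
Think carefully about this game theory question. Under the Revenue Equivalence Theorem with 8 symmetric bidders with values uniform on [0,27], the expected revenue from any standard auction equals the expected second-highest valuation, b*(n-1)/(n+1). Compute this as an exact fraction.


Step 1: By Revenue Equivalence, expected revenue = b*(n-1)/(n+1)
Step 2: Substituting n = 8, b = 27
Step 3: Revenue = 27*(8-1)/(8+1) = 27*7/9
Step 4: Revenue = 189/9 = 21

21


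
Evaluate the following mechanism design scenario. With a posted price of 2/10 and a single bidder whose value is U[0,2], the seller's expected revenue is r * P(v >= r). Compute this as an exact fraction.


Step 1: Posted price r = 1/5, value support [0,2]
Step 2: P(v >= r) = (2 - 1/5)/2 = 9/10
Step 3: Expected revenue = r * P(v >= r) = 1/5 * 9/10
Step 4: Revenue = 9/50

9/50


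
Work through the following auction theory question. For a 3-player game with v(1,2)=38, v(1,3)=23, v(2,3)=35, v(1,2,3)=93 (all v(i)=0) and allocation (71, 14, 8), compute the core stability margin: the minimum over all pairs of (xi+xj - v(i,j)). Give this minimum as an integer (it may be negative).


Step 1: Slack for coalition (1,2): x1+x2 - v12 = 85 - 38 = 47
Step 2: Slack for coalition (1,3): x1+x3 - v13 = 79 - 23 = 56
Step 3: Slack for coalition (2,3): x2+x3 - v23 = 22 - 35 = -13
Step 4: Minimum slack = min(47, 56, -13) = -13, attained by (2,3); coalition (2,3) can block (slack < 0), so the allocation is not in the core

-13


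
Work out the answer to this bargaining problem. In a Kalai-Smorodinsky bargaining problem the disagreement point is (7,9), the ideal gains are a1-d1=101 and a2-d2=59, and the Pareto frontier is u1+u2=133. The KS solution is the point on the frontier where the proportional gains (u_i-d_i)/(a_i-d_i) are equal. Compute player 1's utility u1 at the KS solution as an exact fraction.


Step 1: At the KS point, (u1-d1)/r1 = (u2-d2)/r2 = t and u1+u2 = 133
Step 2: u1 = d1 + r1*t and u2 = d2 + r2*t, so (d1 + r1*t) + (d2 + r2*t) = 133
Step 3: t = (133 - 7 - 9)/(101 + 59) = 117/160
Step 4: u1 = d1 + r1*t = 7 + 101 * 117/160 = 12937/160
Step 5: (Check: u2 = d2 + r2*t = 8343/160; u1+u2 = 12937/160 + 8343/160 = 133, on the frontier.)

12937/160


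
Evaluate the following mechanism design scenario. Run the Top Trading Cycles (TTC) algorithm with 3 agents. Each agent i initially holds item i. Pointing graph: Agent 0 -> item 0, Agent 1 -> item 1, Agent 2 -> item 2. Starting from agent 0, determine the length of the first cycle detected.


Step 1: Trace the pointer graph from agent 0: 0 -> 0
Step 2: A cycle is detected when we revisit agent 0
Step 3: The cycle is: 0 -> 0
Step 4: Cycle length = 1

1


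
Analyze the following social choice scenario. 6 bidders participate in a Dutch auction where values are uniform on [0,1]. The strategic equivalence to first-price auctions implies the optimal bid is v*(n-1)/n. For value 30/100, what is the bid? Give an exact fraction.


Step 1: Dutch auctions are strategically equivalent to first-price auctions
Step 2: The equilibrium bid is b(v) = v*(n-1)/n
Step 3: b = 3/10 * 5/6
Step 4: b = 1/4

1/4


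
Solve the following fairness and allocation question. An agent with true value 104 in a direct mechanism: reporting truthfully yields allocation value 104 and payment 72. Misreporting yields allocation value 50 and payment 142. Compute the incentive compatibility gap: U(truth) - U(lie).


Step 1: U(truth) = value - payment = 104 - 72 = 32
Step 2: U(lie) = allocation - payment = 50 - 142 = -92
Step 3: IC gap = 32 - (-92) = 124

124


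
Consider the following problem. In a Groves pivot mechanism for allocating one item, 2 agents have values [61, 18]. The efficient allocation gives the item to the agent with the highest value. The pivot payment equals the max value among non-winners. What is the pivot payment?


Step 1: The efficient winner is agent 0 with value 61
Step 2: Other agents' values: [18]
Step 3: Pivot payment = max(others) = 18
Step 4: The winner pays 18

18


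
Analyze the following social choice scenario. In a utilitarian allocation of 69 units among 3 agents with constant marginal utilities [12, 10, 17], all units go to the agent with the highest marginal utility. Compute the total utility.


Step 1: The marginal utilities are [12, 10, 17]
Step 2: The highest marginal utility is 17
Step 3: All 69 units go to that agent
Step 4: Total utility = 17 * 69 = 1173

1173


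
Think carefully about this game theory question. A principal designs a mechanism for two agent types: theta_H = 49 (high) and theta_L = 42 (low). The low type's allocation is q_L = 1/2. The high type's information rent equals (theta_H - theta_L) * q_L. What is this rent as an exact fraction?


Step 1: theta_H - theta_L = 49 - 42 = 7
Step 2: Information rent = (theta_H - theta_L) * q_L
Step 3: = 7 * 1/2
Step 4: = 7/2

7/2


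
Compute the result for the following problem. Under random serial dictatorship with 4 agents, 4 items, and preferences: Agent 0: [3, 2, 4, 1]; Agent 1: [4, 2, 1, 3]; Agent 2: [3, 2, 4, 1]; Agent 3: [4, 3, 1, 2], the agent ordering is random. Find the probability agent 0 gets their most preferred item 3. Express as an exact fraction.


Step 1: Agent 0 wants item 3
Step 2: There are 24 possible orderings of agents
Step 3: In 11 orderings, agent 0 gets item 3
Step 4: Probability = 11/24

11/24


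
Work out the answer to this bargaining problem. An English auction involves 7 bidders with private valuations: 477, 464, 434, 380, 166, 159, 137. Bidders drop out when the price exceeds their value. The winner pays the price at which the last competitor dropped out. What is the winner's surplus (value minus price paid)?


Step 1: Identify the highest value: 477
Step 2: Identify the second-highest value: 464
Step 3: The final price = second-highest value = 464
Step 4: Surplus = 477 - 464 = 13

13


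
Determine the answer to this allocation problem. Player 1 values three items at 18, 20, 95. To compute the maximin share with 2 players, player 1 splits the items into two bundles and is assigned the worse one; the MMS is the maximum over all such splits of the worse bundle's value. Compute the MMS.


Step 1: Item values = 18, 20, 95
Step 2: Enumerate all 2-bundle partitions and take the smaller bundle:
  Partition 1: {18} vs {20,95} -> bundles 18, 115; min = 18
  Partition 2: {20} vs {18,95} -> bundles 20, 113; min = 20
  Partition 3: {95} vs {18,20} -> bundles 95, 38; min = 38
Step 3: MMS = max(18, 20, 38) = 38

38


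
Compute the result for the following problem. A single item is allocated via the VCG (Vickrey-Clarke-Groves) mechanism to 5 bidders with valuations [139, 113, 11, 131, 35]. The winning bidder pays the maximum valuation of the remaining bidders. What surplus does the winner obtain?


Step 1: The winner is the agent with the highest value: agent 0 with value 139
Step 2: Values of other agents: [113, 11, 131, 35]
Step 3: VCG payment = max of others' values = 131
Step 4: Surplus = 139 - 131 = 8

8


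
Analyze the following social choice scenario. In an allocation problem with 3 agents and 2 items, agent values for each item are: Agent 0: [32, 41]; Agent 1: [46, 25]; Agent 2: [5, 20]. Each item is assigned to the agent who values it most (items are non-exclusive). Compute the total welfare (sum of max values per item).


Step 1: For each item, find the maximum value among all agents.
Step 2: Item 0 -> Agent 1 (value 46)
Step 3: Item 1 -> Agent 0 (value 41)
Step 4: Total welfare = 46 + 41 = 87

87


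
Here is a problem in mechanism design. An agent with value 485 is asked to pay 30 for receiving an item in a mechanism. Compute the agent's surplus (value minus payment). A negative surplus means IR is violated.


Step 1: Surplus = value - payment = 485 - 30 = 455
Step 2: IR is satisfied (surplus >= 0)

455


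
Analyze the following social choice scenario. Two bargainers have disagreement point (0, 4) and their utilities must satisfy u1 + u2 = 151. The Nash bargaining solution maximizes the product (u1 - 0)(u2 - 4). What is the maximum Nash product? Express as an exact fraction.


Step 1: The Nash solution splits surplus symmetrically above the disagreement point
Step 2: u1 = (total + d1 - d2)/2 = (151 + 0 - 4)/2 = 147/2
Step 3: u2 = (total - d1 + d2)/2 = (151 - 0 + 4)/2 = 155/2
Step 4: Nash product = (147/2 - 0) * (155/2 - 4)
Step 5: = 147/2 * 147/2 = 21609/4

21609/4


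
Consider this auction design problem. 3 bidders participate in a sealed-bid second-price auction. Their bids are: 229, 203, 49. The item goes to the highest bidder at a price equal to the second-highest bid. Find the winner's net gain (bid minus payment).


Step 1: Sort bids in descending order: 229, 203, 49
Step 2: The winning bid is the highest: 229
Step 3: The payment equals the second-highest bid: 203
Step 4: Surplus = winner's bid - payment = 229 - 203 = 26

26


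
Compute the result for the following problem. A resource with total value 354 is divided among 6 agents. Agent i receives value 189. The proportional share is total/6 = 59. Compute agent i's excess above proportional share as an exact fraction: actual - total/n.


Step 1: Proportional share = 354/6 = 59
Step 2: Agent's actual allocation = 189
Step 3: Excess = 189 - 59 = 130

130


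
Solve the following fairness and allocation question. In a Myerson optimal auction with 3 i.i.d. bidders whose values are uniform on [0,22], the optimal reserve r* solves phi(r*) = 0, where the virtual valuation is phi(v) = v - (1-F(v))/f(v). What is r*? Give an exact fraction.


Step 1: For U[0,22], F(v) = v/22 and f(v) = 1/22
Step 2: phi(v) = v - (1 - v/22)/(1/22) = v - (22 - v) = 2v - 22
Step 3: Set phi(r*) = 0: 2r* - 22 = 0
Step 4: r* = 22/2 = 11 (the number of bidders n = 3 does not enter)

11


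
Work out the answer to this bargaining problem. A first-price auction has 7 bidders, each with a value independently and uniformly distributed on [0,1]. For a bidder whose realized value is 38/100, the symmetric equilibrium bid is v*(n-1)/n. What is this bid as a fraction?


Step 1: The symmetric BNE bidding function is b(v) = v * (n-1) / n
Step 2: Substitute v = 19/50 and n = 7
Step 3: b = 19/50 * 6/7
Step 4: b = 57/175

57/175


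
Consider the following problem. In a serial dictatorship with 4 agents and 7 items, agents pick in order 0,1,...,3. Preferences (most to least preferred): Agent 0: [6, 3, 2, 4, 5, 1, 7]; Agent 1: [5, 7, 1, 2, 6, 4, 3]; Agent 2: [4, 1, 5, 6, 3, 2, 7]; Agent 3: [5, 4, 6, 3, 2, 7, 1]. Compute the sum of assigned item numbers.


Step 1: Agent 0 picks item 6
Step 2: Agent 1 picks item 5
Step 3: Agent 2 picks item 4
Step 4: Agent 3 picks item 3
Step 5: Sum = 6 + 5 + 4 + 3 = 18

18


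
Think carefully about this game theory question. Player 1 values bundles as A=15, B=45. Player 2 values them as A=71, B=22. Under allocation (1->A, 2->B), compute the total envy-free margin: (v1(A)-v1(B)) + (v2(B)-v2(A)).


Step 1: Player 1's margin = v1(A) - v1(B) = 15 - 45 = -30
Step 2: Player 2's margin = v2(B) - v2(A) = 22 - 71 = -49
Step 3: Total margin = -30 + -49 = -79

-79


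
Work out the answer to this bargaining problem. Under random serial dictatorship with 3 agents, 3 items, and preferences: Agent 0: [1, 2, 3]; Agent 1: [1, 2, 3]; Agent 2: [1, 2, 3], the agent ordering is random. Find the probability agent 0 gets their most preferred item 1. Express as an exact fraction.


Step 1: Agent 0 wants item 1
Step 2: There are 6 possible orderings of agents
Step 3: In 2 orderings, agent 0 gets item 1
Step 4: Probability = 2/6 = 1/3

1/3


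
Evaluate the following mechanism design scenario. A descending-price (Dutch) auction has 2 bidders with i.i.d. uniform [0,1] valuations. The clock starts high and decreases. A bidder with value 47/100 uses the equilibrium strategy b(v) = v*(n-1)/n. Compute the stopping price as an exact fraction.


Step 1: Dutch auctions are strategically equivalent to first-price auctions
Step 2: The equilibrium bid is b(v) = v*(n-1)/n
Step 3: b = 47/100 * 1/2
Step 4: b = 47/200

47/200


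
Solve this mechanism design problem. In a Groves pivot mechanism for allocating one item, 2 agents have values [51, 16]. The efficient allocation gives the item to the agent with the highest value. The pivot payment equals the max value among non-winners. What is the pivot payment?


Step 1: The efficient winner is agent 0 with value 51
Step 2: Other agents' values: [16]
Step 3: Pivot payment = max(others) = 16
Step 4: The winner pays 16

16


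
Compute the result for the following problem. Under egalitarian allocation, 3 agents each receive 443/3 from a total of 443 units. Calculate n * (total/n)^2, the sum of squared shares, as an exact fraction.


Step 1: Each agent's share = 443/3
Step 2: Square of each share = (443/3)^2 = 196249/9
Step 3: Sum of squares = 3 * 196249/9 = 196249/3

196249/3


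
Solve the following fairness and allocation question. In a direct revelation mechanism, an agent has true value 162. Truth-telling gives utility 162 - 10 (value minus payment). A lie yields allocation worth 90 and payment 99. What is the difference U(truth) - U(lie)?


Step 1: U(truth) = value - payment = 162 - 10 = 152
Step 2: U(lie) = allocation - payment = 90 - 99 = -9
Step 3: IC gap = 152 - (-9) = 161

161


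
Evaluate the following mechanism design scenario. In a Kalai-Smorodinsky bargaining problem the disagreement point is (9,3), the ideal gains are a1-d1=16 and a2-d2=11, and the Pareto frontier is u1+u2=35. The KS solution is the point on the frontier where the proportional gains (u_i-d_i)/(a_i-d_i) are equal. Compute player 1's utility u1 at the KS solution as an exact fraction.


Step 1: At the KS point, (u1-d1)/r1 = (u2-d2)/r2 = t and u1+u2 = 35
Step 2: u1 = d1 + r1*t and u2 = d2 + r2*t, so (d1 + r1*t) + (d2 + r2*t) = 35
Step 3: t = (35 - 9 - 3)/(16 + 11) = 23/27
Step 4: u1 = d1 + r1*t = 9 + 16 * 23/27 = 611/27
Step 5: (Check: u2 = d2 + r2*t = 334/27; u1+u2 = 611/27 + 334/27 = 35, on the frontier.)

611/27


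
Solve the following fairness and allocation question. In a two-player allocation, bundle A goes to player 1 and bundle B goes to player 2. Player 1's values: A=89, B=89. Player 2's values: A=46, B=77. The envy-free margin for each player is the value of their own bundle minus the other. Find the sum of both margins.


Step 1: Player 1's margin = v1(A) - v1(B) = 89 - 89 = 0
Step 2: Player 2's margin = v2(B) - v2(A) = 77 - 46 = 31
Step 3: Total margin = 0 + 31 = 31

31


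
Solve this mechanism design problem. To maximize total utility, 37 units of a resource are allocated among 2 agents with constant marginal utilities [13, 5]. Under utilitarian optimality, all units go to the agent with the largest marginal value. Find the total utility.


Step 1: The marginal utilities are [13, 5]
Step 2: The highest marginal utility is 13
Step 3: All 37 units go to that agent
Step 4: Total utility = 13 * 37 = 481

481


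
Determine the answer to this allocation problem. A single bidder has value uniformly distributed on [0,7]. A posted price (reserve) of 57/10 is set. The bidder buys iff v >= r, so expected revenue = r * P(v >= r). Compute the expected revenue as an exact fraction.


Step 1: Posted price r = 57/10, value support [0,7]
Step 2: P(v >= r) = (7 - 57/10)/7 = 13/70
Step 3: Expected revenue = r * P(v >= r) = 57/10 * 13/70
Step 4: Revenue = 741/700

741/700


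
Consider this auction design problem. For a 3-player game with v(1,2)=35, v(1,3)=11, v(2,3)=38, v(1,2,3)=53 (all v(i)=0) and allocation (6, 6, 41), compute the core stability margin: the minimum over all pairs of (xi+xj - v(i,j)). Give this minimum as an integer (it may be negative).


Step 1: Slack for coalition (1,2): x1+x2 - v12 = 12 - 35 = -23
Step 2: Slack for coalition (1,3): x1+x3 - v13 = 47 - 11 = 36
Step 3: Slack for coalition (2,3): x2+x3 - v23 = 47 - 38 = 9
Step 4: Minimum slack = min(-23, 36, 9) = -23, attained by (1,2); coalition (1,2) can block (slack < 0), so the allocation is not in the core

-23


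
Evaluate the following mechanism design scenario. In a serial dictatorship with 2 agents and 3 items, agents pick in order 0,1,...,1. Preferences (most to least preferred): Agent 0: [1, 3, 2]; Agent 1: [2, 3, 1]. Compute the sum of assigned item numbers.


Step 1: Agent 0 picks item 1
Step 2: Agent 1 picks item 2
Step 3: Sum = 1 + 2 = 3

3


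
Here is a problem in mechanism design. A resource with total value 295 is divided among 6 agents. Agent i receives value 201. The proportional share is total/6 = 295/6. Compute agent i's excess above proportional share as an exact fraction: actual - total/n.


Step 1: Proportional share = 295/6
Step 2: Agent's actual allocation = 201
Step 3: Excess = 201 - 295/6 = 911/6

911/6


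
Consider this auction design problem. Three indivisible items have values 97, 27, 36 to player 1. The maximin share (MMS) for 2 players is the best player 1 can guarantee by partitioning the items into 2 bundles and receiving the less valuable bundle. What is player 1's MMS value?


Step 1: Item values = 97, 27, 36
Step 2: Enumerate all 2-bundle partitions and take the smaller bundle:
  Partition 1: {97} vs {27,36} -> bundles 97, 63; min = 63
  Partition 2: {27} vs {97,36} -> bundles 27, 133; min = 27
  Partition 3: {36} vs {97,27} -> bundles 36, 124; min = 36
Step 3: MMS = max(63, 27, 36) = 63

63


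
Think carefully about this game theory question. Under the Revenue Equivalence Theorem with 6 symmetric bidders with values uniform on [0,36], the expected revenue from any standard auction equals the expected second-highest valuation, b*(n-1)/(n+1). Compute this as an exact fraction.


Step 1: By Revenue Equivalence, expected revenue = b*(n-1)/(n+1)
Step 2: Substituting n = 6, b = 36
Step 3: Revenue = 36*(6-1)/(6+1) = 36*5/7
Step 4: Revenue = 180/7

180/7


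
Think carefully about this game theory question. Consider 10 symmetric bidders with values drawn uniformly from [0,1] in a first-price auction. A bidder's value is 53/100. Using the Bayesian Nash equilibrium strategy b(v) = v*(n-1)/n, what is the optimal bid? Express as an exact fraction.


Step 1: The symmetric BNE bidding function is b(v) = v * (n-1) / n
Step 2: Substitute v = 53/100 and n = 10
Step 3: b = 53/100 * 9/10
Step 4: b = 477/1000

477/1000


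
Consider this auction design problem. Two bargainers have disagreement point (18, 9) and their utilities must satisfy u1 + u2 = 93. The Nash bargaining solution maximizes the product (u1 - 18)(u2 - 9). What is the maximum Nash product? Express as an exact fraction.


Step 1: The Nash solution splits surplus symmetrically above the disagreement point
Step 2: u1 = (total + d1 - d2)/2 = (93 + 18 - 9)/2 = 51
Step 3: u2 = (total - d1 + d2)/2 = (93 - 18 + 9)/2 = 42
Step 4: Nash product = (51 - 18) * (42 - 9)
Step 5: = 33 * 33 = 1089

1089


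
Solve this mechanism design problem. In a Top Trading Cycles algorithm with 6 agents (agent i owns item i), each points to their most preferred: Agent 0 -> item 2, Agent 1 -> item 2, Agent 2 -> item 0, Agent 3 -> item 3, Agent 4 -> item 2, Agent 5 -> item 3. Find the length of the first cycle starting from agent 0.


Step 1: Trace the pointer graph from agent 0: 0 -> 2 -> 0
Step 2: A cycle is detected when we revisit agent 0
Step 3: The cycle is: 0 -> 2 -> 0
Step 4: Cycle length = 2

2


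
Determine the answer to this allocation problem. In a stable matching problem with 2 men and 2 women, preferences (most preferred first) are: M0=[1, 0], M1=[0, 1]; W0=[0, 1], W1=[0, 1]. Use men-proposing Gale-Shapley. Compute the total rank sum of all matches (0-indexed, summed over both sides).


Step 1: Run Gale-Shapley (men propose, women hold best offer):
  M0 proposes to W1; she accepts
  M1 proposes to W0; she accepts
Step 2: Final matching: W0-M1, W1-M0
Step 3: 0-indexed ranks (man's rank of his match, then woman's): 0 + 1 + 0 + 0
Step 4: Total rank sum = 1

1


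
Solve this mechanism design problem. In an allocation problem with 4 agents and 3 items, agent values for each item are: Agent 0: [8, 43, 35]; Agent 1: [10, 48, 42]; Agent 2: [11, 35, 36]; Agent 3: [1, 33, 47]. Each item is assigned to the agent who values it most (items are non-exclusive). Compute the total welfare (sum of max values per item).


Step 1: For each item, find the maximum value among all agents.
Step 2: Item 0 -> Agent 2 (value 11)
Step 3: Item 1 -> Agent 1 (value 48)
Step 4: Item 2 -> Agent 3 (value 47)
Step 5: Total welfare = 11 + 48 + 47 = 106

106


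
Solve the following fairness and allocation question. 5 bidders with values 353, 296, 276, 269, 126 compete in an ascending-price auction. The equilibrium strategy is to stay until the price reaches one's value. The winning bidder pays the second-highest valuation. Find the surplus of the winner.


Step 1: Identify the highest value: 353
Step 2: Identify the second-highest value: 296
Step 3: The final price = second-highest value = 296
Step 4: Surplus = 353 - 296 = 57

57


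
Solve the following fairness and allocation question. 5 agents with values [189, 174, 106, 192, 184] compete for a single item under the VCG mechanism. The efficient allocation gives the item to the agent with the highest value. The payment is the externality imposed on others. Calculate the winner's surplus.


Step 1: The winner is the agent with the highest value: agent 3 with value 192
Step 2: Values of other agents: [189, 174, 106, 184]
Step 3: VCG payment = max of others' values = 189
Step 4: Surplus = 192 - 189 = 3

3


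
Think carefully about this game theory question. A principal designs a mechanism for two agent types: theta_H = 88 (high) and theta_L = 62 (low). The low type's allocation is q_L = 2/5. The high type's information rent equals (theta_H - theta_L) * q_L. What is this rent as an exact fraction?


Step 1: theta_H - theta_L = 88 - 62 = 26
Step 2: Information rent = (theta_H - theta_L) * q_L
Step 3: = 26 * 2/5
Step 4: = 52/5

52/5


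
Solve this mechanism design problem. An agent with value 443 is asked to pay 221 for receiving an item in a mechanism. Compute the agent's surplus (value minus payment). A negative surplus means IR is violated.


Step 1: Surplus = value - payment = 443 - 221 = 222
Step 2: IR is satisfied (surplus >= 0)

222


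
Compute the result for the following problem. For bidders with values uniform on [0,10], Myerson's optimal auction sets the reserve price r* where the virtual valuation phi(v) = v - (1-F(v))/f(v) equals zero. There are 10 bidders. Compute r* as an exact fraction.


Step 1: For U[0,10], F(v) = v/10 and f(v) = 1/10
Step 2: phi(v) = v - (1 - v/10)/(1/10) = v - (10 - v) = 2v - 10
Step 3: Set phi(r*) = 0: 2r* - 10 = 0
Step 4: r* = 10/2 = 5 (the number of bidders n = 10 does not enter)

5


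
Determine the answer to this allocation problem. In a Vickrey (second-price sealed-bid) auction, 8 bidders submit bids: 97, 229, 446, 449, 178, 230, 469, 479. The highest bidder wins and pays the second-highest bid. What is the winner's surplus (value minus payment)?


Step 1: Sort bids in descending order: 479, 469, 449, 446, 230, 229, 178, 97
Step 2: The winning bid is the highest: 479
Step 3: The payment equals the second-highest bid: 469
Step 4: Surplus = winner's bid - payment = 479 - 469 = 10

10


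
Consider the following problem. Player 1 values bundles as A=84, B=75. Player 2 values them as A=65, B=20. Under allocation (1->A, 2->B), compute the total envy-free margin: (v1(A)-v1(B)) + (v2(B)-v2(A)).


Step 1: Player 1's margin = v1(A) - v1(B) = 84 - 75 = 9
Step 2: Player 2's margin = v2(B) - v2(A) = 20 - 65 = -45
Step 3: Total margin = 9 + -45 = -36

-36


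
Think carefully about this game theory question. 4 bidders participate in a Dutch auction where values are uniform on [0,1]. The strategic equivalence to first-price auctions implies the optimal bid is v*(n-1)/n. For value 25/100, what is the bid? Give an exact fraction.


Step 1: Dutch auctions are strategically equivalent to first-price auctions
Step 2: The equilibrium bid is b(v) = v*(n-1)/n
Step 3: b = 1/4 * 3/4
Step 4: b = 3/16

3/16


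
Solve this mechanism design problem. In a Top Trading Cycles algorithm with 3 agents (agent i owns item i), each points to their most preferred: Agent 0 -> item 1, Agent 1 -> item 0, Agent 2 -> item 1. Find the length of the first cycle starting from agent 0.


Step 1: Trace the pointer graph from agent 0: 0 -> 1 -> 0
Step 2: A cycle is detected when we revisit agent 0
Step 3: The cycle is: 0 -> 1 -> 0
Step 4: Cycle length = 2

2


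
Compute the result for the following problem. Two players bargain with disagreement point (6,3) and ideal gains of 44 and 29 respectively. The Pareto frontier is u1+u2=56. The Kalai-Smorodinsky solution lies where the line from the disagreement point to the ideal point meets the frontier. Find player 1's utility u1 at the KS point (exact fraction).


Step 1: At the KS point, (u1-d1)/r1 = (u2-d2)/r2 = t and u1+u2 = 56
Step 2: u1 = d1 + r1*t and u2 = d2 + r2*t, so (d1 + r1*t) + (d2 + r2*t) = 56
Step 3: t = (56 - 6 - 3)/(44 + 29) = 47/73
Step 4: u1 = d1 + r1*t = 6 + 44 * 47/73 = 2506/73
Step 5: (Check: u2 = d2 + r2*t = 1582/73; u1+u2 = 2506/73 + 1582/73 = 56, on the frontier.)

2506/73


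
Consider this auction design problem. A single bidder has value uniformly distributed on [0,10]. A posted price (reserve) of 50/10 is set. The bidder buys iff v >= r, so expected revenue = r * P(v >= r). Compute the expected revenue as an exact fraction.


Step 1: Posted price r = 5, value support [0,10]
Step 2: P(v >= r) = (10 - 5)/10 = 1/2
Step 3: Expected revenue = r * P(v >= r) = 5 * 1/2
Step 4: Revenue = 5/2

5/2


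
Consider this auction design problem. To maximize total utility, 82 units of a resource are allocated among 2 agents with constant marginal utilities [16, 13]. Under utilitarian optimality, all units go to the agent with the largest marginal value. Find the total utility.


Step 1: The marginal utilities are [16, 13]
Step 2: The highest marginal utility is 16
Step 3: All 82 units go to that agent
Step 4: Total utility = 16 * 82 = 1312

1312


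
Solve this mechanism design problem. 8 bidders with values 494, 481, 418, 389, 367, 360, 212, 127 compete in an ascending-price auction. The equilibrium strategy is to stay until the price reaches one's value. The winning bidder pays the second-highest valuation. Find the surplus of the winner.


Step 1: Identify the highest value: 494
Step 2: Identify the second-highest value: 481
Step 3: The final price = second-highest value = 481
Step 4: Surplus = 494 - 481 = 13

13


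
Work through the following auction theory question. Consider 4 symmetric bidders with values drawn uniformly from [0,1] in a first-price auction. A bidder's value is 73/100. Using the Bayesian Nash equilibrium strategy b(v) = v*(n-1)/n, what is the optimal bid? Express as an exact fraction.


Step 1: The symmetric BNE bidding function is b(v) = v * (n-1) / n
Step 2: Substitute v = 73/100 and n = 4
Step 3: b = 73/100 * 3/4
Step 4: b = 219/400

219/400


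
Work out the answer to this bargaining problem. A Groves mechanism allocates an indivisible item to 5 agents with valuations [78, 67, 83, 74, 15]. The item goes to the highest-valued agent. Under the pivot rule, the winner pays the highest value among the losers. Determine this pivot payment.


Step 1: The efficient winner is agent 2 with value 83
Step 2: Other agents' values: [78, 67, 74, 15]
Step 3: Pivot payment = max(others) = 78
Step 4: The winner pays 78

78


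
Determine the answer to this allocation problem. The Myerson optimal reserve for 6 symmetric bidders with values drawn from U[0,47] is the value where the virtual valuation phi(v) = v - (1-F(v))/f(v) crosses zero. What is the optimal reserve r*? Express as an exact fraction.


Step 1: For U[0,47], F(v) = v/47 and f(v) = 1/47
Step 2: phi(v) = v - (1 - v/47)/(1/47) = v - (47 - v) = 2v - 47
Step 3: Set phi(r*) = 0: 2r* - 47 = 0
Step 4: r* = 47/2 (the number of bidders n = 6 does not enter)

47/2


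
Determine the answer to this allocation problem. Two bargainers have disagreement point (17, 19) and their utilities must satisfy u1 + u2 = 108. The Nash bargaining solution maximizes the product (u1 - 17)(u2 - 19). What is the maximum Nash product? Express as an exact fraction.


Step 1: The Nash solution splits surplus symmetrically above the disagreement point
Step 2: u1 = (total + d1 - d2)/2 = (108 + 17 - 19)/2 = 53
Step 3: u2 = (total - d1 + d2)/2 = (108 - 17 + 19)/2 = 55
Step 4: Nash product = (53 - 17) * (55 - 19)
Step 5: = 36 * 36 = 1296

1296


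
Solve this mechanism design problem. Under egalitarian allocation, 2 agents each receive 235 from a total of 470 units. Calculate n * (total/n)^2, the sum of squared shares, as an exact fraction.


Step 1: Each agent's share = 470/2 = 235
Step 2: Square of each share = (235)^2 = 55225
Step 3: Sum of squares = 2 * 55225 = 110450

110450
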